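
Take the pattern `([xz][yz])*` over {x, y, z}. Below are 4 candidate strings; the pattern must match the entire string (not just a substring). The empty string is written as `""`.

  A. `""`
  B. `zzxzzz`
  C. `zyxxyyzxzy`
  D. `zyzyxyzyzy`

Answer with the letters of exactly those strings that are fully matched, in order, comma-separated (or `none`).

A, B, D

A → match
B → match
C → no match
D → match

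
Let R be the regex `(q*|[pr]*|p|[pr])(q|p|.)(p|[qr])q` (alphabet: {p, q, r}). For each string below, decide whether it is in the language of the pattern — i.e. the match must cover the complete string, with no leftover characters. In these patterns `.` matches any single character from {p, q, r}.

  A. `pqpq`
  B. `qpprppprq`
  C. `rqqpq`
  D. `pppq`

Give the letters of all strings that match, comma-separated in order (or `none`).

A, D

A → match
B → no match
C → no match
D → match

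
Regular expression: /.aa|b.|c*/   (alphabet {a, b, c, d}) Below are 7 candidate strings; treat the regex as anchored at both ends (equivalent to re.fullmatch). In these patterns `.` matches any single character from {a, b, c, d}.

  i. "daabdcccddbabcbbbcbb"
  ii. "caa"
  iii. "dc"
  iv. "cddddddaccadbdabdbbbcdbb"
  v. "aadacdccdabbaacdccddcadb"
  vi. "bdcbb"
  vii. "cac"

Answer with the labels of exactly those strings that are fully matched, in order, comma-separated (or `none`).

i → no match
ii → match
iii → no match
iv → no match
v → no match
vi → no match
vii → no match

ii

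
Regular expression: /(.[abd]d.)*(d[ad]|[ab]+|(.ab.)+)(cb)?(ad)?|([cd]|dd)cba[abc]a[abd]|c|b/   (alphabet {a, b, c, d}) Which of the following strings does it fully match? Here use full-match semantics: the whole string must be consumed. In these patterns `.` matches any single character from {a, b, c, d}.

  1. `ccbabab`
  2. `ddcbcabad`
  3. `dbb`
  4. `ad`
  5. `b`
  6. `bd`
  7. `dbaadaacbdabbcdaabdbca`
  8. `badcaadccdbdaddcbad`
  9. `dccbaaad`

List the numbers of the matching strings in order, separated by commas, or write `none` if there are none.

1 → match
2 → no match
3 → no match
4 → no match
5 → match
6 → no match
7 → no match
8 → no match
9 → no match

1, 5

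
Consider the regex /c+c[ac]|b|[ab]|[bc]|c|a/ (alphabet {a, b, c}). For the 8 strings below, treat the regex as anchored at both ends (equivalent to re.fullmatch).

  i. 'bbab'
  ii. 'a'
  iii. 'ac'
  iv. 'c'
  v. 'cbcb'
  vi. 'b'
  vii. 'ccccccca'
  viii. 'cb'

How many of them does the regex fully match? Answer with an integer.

4

i → no match
ii → match
iii → no match
iv → match
v → no match
vi → match
vii → match
viii → no match
Total matched: 4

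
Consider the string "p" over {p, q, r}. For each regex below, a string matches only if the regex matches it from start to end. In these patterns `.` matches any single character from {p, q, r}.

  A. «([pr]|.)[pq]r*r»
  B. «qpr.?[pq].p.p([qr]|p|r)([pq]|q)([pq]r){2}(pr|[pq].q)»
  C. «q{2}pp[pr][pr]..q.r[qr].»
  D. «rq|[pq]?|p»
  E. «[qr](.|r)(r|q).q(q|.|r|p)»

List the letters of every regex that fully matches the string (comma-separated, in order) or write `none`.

A → no match — must end with "r"
B → no match — must start with "qpr"
C → no match — must start with "q"
D → match
E → no match

D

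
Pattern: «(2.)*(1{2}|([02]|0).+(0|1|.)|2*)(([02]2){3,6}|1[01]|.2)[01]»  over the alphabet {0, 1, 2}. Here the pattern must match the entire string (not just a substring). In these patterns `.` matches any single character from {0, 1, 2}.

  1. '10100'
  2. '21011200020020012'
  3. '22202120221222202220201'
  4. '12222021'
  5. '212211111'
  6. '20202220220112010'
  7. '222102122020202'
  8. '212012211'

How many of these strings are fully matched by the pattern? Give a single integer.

1

1. '10100' → no match
2 → no match
3 → no match
4. '12222021' → no match
5. '212211111' → match
6 → no match
7 → no match
8. '212012211' → no match
Total matched: 1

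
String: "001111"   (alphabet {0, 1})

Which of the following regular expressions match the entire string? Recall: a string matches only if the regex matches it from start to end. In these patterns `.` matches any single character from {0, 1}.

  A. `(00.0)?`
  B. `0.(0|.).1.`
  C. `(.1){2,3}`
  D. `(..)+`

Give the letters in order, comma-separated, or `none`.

B, D

A → no match
B → match
C → no match
D → match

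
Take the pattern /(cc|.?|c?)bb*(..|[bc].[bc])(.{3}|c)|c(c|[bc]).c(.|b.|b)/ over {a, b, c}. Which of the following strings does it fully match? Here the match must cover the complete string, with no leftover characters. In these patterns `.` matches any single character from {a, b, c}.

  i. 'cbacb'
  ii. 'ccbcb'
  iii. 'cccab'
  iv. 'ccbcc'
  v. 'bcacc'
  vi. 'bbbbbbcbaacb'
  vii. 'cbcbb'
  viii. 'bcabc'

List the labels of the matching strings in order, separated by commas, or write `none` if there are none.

i, ii, iv, v, viii

i → match
ii → match
iii → no match
iv → match
v → match
vi → no match
vii → no match
viii → match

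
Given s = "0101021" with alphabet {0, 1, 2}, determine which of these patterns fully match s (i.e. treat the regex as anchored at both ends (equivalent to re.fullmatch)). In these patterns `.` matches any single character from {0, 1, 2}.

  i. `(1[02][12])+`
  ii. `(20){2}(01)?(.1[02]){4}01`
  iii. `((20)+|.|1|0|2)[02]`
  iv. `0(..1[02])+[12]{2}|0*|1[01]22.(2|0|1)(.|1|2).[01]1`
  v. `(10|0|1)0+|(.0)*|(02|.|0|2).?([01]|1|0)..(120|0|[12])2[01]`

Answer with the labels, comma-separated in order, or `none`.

iv, v

i → no match — must start with "1"
ii → no match — must start with "20"
iii → no match
iv → match
v → match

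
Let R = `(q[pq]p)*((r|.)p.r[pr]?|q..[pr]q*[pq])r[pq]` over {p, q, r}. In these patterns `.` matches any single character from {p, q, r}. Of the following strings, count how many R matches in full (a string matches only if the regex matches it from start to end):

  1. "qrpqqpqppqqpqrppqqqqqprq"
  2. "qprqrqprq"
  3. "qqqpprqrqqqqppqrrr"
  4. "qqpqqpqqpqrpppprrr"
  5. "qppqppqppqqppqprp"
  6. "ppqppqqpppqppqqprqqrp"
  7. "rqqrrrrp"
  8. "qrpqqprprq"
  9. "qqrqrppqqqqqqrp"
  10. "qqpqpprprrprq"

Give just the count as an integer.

1 → no match
2 → no match
3 → no match
4 → no match
5 → match
6 → no match
7 → no match
8 → no match
9 → no match
10 → match
Total matched: 2

2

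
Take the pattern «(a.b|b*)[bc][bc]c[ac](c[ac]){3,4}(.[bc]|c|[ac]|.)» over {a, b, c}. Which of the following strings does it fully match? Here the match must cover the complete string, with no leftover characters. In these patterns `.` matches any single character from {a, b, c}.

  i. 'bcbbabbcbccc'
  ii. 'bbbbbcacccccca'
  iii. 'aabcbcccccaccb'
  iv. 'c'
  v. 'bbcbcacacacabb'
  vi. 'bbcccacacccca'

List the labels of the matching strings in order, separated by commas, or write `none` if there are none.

i → no match
ii → match
iii → match
iv → no match
v → match
vi → match

ii, iii, v, vi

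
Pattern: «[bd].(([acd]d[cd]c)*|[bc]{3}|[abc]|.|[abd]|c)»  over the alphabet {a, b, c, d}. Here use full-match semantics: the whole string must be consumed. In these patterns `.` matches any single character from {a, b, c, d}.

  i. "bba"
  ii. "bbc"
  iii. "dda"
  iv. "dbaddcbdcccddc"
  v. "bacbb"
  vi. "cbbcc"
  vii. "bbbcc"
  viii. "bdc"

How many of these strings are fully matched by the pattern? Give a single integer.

i → match
ii → match
iii → match
iv → no match
v → match
vi → no match
vii → match
viii → match
Total matched: 6

6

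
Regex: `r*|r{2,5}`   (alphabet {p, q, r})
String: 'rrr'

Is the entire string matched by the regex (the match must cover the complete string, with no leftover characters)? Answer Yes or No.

Yes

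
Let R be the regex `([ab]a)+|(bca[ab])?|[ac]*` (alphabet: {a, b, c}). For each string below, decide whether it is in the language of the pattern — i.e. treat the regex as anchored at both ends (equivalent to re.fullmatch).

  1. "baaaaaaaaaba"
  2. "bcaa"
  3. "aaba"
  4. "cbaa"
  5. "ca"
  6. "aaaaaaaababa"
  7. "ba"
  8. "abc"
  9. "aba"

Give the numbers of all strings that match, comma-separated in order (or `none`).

1, 2, 3, 5, 6, 7

1. "baaaaaaaaaba" → match
2. "bcaa" → match
3. "aaba" → match
4. "cbaa" → no match
5. "ca" → match
6. "aaaaaaaababa" → match
7. "ba" → match
8. "abc" → no match
9. "aba" → no match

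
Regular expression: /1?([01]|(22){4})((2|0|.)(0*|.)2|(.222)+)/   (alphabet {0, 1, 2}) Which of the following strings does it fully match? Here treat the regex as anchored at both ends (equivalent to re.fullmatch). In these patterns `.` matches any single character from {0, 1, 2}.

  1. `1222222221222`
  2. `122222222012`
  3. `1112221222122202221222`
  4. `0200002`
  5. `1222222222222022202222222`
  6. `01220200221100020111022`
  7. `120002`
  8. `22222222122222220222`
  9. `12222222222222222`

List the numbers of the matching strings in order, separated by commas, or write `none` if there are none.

1, 2, 3, 4, 5, 7, 8, 9

1 → match
2. `122222222012` → match
3 → match
4. `0200002` → match
5 → match
6 → no match
7. `120002` → match
8 → match
9 → match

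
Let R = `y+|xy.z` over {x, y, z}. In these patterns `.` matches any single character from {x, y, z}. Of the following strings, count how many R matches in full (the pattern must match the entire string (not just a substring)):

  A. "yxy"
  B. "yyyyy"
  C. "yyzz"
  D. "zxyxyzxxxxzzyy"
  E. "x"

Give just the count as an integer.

A → no match
B → match
C → no match
D → no match
E → no match
Total matched: 1

1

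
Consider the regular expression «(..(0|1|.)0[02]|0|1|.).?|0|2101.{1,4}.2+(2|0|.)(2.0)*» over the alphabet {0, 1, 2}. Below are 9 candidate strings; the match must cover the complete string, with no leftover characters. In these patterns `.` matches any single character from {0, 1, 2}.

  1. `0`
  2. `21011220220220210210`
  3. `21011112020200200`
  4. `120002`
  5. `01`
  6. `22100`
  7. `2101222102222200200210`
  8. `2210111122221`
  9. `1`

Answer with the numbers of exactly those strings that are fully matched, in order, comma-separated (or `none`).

1 → match
2 → match
3 → match
4 → match
5 → match
6 → match
7 → match
8 → no match
9 → match

1, 2, 3, 4, 5, 6, 7, 9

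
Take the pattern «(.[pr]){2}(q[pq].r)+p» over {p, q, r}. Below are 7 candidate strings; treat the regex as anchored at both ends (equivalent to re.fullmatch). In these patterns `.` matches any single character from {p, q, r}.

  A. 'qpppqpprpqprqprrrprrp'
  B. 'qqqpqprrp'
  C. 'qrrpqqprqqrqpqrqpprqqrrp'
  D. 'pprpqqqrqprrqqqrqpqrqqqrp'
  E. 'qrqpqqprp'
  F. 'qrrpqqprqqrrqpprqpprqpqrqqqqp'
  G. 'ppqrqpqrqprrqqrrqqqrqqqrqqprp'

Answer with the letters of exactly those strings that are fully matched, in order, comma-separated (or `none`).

A → no match
B. 'qqqpqprrp' → no match
C → no match
D → match
E. 'qrqpqqprp' → match
F → no match — must end with 'rp'
G → match

D, E, G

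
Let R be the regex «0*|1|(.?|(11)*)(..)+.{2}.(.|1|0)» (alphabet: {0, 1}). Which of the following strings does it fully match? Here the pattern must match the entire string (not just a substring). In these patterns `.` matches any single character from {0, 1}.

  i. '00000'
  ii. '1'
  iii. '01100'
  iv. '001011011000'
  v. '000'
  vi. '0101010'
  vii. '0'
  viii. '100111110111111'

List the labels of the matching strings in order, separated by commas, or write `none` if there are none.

i → match
ii → match
iii → no match
iv → match
v → match
vi → match
vii → match
viii → match

i, ii, iv, v, vi, vii, viii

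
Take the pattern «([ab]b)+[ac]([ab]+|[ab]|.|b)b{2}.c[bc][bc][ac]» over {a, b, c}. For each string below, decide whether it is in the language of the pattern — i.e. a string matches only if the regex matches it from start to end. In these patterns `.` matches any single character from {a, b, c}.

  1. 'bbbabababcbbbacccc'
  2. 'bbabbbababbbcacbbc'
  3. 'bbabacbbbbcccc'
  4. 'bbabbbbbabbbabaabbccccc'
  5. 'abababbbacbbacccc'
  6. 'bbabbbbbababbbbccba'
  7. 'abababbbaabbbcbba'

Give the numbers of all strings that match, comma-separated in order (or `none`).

4, 5, 6, 7

1 → no match
2 → no match
3 → no match
4 → match
5 → match
6 → match
7 → match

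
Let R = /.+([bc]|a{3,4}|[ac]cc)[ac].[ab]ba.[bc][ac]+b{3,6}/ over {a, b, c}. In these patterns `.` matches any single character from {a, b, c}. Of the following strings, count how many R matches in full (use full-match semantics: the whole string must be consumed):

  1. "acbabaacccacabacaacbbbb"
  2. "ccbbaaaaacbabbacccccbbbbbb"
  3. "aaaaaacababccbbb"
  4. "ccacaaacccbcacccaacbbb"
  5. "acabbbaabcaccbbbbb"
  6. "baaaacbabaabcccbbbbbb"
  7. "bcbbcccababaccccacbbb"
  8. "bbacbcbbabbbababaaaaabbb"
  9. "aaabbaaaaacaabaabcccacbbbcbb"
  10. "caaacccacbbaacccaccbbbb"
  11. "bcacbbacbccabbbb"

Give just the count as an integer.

6

1 → no match
2 → no match
3 → match
4 → no match
5 → match
6 → match
7 → match
8 → no match
9 → no match
10 → match
11 → match
Total matched: 6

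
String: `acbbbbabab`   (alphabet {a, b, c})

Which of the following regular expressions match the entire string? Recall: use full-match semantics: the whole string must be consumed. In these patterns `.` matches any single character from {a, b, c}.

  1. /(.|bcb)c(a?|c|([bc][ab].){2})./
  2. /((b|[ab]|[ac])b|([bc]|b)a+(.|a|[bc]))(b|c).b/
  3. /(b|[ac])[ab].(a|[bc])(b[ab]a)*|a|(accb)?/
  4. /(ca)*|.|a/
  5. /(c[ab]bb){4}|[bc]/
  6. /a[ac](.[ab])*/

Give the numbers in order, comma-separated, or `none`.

1 → no match
2 → no match
3 → no match
4 → no match
5 → no match
6 → match

6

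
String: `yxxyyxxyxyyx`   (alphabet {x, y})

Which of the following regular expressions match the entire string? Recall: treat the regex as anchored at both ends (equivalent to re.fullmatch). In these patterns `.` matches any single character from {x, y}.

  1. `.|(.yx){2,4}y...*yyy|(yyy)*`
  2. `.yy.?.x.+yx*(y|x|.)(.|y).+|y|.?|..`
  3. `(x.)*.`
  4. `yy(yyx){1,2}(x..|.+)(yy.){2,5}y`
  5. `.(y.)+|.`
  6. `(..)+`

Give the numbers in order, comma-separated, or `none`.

6

1 → no match
2 → no match
3 → no match
4 → no match — must start with `yyyyx`
5 → no match
6 → match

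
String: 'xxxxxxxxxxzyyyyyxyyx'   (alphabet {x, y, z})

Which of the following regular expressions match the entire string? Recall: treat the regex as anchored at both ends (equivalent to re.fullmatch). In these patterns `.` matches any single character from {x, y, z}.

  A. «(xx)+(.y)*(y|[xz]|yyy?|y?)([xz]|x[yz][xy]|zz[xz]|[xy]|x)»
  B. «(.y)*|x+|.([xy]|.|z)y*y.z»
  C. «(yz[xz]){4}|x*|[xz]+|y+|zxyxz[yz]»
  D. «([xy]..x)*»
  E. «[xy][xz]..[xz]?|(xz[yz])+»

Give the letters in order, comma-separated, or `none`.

A

A → match
B → no match
C → no match
D → no match
E → no match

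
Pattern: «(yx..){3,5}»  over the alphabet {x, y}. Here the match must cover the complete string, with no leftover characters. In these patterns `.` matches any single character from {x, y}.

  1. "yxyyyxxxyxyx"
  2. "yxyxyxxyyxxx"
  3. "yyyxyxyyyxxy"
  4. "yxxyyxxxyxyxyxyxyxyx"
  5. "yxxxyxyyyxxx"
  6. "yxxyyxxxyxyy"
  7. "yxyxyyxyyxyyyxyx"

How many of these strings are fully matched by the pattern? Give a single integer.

1. "yxyyyxxxyxyx" → match
2. "yxyxyxxyyxxx" → match
3. "yyyxyxyyyxxy" → no match — must start with "yx"
4 → match
5. "yxxxyxyyyxxx" → match
6. "yxxyyxxxyxyy" → match
7 → no match
Total matched: 5

5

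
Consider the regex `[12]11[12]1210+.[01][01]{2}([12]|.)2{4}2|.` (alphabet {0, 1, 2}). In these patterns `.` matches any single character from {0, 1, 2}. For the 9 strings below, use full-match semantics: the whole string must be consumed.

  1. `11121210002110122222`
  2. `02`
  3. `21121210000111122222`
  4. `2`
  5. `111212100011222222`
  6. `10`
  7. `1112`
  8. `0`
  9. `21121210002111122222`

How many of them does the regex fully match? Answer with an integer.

1 → match
2 → no match
3 → match
4 → match
5 → match
6 → no match
7 → no match
8 → match
9 → match
Total matched: 6

6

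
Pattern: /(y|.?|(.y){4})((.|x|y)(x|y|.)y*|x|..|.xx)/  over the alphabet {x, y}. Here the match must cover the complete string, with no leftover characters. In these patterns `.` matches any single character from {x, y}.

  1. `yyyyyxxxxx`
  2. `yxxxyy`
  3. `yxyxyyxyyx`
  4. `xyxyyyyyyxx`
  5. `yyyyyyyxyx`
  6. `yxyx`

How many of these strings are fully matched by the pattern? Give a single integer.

1 → no match
2 → no match
3 → no match
4 → match
5 → no match
6 → no match
Total matched: 1

1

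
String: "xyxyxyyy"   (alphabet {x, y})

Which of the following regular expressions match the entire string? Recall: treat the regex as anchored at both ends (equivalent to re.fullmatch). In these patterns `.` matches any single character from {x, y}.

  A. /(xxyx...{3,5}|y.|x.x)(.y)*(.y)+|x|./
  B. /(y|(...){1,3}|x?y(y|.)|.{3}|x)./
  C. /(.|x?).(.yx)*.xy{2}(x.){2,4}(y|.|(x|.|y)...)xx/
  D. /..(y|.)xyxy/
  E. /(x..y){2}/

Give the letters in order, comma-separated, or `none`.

E

A → no match
B → no match
C → no match — must end with "xx"
D → no match — must end with "xyxy"
E → match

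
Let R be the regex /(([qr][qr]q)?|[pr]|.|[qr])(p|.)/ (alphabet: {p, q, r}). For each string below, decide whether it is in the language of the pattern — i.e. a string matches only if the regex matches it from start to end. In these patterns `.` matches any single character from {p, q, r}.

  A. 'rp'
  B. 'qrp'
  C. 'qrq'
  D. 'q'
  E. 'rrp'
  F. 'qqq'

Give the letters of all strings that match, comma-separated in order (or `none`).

A, D

A. 'rp' → match
B. 'qrp' → no match
C. 'qrq' → no match
D. 'q' → match
E. 'rrp' → no match
F. 'qqq' → no match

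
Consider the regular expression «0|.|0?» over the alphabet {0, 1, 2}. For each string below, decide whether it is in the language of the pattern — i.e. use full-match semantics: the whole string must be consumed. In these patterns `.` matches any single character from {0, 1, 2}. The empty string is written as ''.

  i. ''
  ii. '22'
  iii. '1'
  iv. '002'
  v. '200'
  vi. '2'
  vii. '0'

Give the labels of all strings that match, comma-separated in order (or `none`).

i → match
ii → no match
iii → match
iv → no match
v → no match
vi → match
vii → match

i, iii, vi, vii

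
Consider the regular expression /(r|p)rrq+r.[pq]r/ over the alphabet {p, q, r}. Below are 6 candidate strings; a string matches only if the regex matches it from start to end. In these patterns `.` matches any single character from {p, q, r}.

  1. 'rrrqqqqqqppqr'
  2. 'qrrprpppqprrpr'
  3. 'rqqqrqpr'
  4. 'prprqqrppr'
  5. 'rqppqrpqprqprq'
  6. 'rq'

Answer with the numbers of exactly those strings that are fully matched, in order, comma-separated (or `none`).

1 → no match
2 → no match
3 → no match
4 → no match
5 → no match — must end with 'r'
6 → no match — must end with 'r'

none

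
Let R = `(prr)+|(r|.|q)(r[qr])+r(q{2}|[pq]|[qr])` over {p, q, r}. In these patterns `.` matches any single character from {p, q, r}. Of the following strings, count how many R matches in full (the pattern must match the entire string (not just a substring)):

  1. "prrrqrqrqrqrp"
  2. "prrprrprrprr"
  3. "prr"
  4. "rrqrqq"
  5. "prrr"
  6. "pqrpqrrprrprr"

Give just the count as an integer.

4

1 → match
2. "prrprrprrprr" → match
3. "prr" → match
4. "rrqrqq" → match
5. "prrr" → no match
6 → no match
Total matched: 4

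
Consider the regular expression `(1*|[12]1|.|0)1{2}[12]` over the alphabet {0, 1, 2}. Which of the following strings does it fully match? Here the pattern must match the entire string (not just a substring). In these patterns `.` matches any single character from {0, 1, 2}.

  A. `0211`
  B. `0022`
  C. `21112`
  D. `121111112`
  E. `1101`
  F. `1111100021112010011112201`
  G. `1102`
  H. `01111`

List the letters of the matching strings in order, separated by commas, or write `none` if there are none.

A. `0211` → no match
B. `0022` → no match
C. `21112` → match
D. `121111112` → no match
E. `1101` → no match
F → no match
G. `1102` → no match
H. `01111` → no match

C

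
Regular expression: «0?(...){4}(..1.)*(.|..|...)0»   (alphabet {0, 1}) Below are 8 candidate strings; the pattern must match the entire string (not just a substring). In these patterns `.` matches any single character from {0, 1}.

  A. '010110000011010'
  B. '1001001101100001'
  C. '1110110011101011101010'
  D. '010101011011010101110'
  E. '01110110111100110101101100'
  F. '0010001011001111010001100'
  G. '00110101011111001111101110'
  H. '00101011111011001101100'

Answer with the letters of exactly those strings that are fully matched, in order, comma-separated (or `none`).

A, C, D

A → match
B → no match — must end with '0'
C → match
D → match
E → no match
F → no match
G → no match
H → no match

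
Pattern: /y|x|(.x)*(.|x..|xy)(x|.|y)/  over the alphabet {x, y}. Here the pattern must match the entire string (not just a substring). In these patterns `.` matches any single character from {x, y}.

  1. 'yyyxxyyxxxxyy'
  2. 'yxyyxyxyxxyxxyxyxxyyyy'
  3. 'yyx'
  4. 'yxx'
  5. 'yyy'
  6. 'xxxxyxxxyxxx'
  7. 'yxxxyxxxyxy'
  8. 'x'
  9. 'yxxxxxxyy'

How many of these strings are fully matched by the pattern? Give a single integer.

1 → no match
2 → no match
3 → no match
4 → no match
5 → no match
6 → match
7 → no match
8 → match
9 → match
Total matched: 3

3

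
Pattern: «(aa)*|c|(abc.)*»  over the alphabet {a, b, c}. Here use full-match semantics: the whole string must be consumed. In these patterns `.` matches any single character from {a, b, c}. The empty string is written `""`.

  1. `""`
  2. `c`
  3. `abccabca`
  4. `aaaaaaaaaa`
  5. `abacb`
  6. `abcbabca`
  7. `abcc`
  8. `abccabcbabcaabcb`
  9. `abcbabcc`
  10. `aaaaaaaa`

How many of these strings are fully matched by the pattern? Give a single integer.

9

1 → match
2 → match
3 → match
4 → match
5 → no match
6 → match
7 → match
8 → match
9 → match
10 → match
Total matched: 9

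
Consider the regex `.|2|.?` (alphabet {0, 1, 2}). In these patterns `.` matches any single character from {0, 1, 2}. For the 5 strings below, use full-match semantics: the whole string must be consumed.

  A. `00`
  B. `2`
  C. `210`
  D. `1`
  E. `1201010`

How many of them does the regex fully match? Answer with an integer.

2

A → no match
B → match
C → no match
D → match
E → no match
Total matched: 2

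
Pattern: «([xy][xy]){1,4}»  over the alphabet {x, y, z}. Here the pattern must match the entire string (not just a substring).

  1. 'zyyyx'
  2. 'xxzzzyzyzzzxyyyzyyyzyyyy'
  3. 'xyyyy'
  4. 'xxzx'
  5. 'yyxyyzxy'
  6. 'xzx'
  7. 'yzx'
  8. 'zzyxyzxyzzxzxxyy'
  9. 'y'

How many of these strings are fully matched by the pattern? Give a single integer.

0

1 → no match
2 → no match
3 → no match
4 → no match
5 → no match
6 → no match
7 → no match
8 → no match
9 → no match
Total matched: 0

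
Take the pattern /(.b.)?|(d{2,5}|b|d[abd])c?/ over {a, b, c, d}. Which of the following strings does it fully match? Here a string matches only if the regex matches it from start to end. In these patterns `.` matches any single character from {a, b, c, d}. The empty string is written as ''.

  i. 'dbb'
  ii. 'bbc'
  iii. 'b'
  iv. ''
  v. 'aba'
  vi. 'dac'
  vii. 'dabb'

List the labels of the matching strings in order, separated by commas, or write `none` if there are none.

i, ii, iii, iv, v, vi

i → match
ii → match
iii → match
iv → match
v → match
vi → match
vii → no match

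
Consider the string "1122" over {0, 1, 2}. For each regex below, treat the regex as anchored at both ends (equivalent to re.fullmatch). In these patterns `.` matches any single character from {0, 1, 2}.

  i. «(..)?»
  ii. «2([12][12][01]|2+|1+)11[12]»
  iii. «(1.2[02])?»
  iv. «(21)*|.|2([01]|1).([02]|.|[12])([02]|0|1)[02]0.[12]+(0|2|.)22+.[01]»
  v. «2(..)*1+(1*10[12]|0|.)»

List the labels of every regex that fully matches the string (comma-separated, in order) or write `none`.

i → no match
ii → no match — must start with "2"
iii → match
iv → no match
v → no match — must start with "2"

iii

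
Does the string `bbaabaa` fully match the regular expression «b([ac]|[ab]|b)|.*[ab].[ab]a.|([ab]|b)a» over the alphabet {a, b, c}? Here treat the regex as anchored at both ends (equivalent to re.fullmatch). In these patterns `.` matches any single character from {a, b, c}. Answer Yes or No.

Yes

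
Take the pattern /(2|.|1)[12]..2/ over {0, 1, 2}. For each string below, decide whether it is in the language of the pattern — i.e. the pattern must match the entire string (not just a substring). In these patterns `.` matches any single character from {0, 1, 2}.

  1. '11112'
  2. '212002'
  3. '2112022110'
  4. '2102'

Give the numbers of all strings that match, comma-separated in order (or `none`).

1

1 → match
2 → no match
3 → no match — must end with '2'
4 → no match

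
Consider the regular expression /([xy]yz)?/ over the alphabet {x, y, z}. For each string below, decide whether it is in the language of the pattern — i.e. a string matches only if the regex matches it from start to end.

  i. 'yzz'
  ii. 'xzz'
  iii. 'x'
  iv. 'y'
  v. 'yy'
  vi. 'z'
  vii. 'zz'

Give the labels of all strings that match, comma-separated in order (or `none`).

i → no match
ii → no match
iii → no match
iv → no match
v → no match
vi → no match
vii → no match

none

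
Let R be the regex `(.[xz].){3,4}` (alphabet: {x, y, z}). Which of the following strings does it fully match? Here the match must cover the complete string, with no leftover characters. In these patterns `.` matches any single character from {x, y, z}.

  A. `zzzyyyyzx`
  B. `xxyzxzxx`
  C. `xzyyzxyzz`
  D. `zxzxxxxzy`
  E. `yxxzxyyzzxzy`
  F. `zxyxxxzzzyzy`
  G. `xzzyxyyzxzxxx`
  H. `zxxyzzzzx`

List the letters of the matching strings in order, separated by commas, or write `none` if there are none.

C, D, E, F, H

A → no match
B → no match
C → match
D → match
E → match
F → match
G → no match
H → match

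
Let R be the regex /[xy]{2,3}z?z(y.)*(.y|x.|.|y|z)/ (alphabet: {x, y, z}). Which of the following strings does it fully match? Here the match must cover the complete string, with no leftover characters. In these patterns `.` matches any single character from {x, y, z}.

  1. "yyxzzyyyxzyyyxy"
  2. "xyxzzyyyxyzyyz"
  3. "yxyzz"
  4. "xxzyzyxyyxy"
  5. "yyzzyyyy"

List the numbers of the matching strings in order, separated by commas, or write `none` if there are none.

2, 3, 4, 5

1 → no match
2 → match
3 → match
4 → match
5 → match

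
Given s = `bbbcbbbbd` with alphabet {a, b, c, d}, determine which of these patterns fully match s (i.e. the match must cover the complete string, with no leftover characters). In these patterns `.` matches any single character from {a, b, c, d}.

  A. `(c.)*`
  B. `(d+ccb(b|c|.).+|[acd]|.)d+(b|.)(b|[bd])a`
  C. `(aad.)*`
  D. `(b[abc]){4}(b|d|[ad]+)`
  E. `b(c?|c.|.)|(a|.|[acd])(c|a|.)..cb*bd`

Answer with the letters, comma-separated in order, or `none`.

D

A → no match
B → no match — must end with `a`
C → no match
D → match
E → no match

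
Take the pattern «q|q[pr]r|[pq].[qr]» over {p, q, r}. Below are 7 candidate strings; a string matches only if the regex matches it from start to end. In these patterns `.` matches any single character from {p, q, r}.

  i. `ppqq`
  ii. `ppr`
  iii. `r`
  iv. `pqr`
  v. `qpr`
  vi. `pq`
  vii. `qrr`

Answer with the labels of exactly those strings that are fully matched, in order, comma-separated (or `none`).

i → no match
ii → match
iii → no match
iv → match
v → match
vi → no match
vii → match

ii, iv, v, vii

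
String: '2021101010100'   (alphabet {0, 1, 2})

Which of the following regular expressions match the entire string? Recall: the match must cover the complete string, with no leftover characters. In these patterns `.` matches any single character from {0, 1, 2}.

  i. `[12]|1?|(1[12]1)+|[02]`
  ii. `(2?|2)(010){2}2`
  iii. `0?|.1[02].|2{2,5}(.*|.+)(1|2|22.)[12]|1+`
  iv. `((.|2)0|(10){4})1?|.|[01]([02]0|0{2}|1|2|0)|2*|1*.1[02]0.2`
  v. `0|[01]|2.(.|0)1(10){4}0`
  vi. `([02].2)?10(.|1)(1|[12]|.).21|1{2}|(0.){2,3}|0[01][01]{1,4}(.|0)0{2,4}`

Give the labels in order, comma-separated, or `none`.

v

i → no match
ii → no match — must end with '0102'
iii → no match
iv → no match
v → match
vi → no match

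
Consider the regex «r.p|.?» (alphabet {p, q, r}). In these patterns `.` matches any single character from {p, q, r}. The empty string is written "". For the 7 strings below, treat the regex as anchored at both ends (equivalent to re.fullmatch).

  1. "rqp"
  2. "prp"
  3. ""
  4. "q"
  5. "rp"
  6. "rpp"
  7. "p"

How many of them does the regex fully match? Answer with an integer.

5

1. "rqp" → match
2. "prp" → no match
3. "" → match
4. "q" → match
5. "rp" → no match
6. "rpp" → match
7. "p" → match
Total matched: 5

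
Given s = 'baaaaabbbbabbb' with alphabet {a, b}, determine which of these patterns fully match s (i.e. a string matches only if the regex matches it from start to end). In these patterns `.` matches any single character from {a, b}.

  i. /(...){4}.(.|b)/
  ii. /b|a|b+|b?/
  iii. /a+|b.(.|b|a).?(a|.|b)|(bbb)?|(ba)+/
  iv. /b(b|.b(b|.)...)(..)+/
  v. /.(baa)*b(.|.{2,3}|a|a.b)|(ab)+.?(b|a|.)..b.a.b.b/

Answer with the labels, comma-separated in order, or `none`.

i

i → match
ii → no match
iii → no match
iv → no match
v → no match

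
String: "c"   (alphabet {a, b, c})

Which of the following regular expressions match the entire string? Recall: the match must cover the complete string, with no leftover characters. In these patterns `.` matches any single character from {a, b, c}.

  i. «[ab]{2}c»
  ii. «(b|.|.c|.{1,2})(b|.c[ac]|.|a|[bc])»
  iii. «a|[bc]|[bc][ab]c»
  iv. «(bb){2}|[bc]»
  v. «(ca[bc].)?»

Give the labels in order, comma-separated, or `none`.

i → no match
ii → no match
iii → match
iv → match
v → no match

iii, iv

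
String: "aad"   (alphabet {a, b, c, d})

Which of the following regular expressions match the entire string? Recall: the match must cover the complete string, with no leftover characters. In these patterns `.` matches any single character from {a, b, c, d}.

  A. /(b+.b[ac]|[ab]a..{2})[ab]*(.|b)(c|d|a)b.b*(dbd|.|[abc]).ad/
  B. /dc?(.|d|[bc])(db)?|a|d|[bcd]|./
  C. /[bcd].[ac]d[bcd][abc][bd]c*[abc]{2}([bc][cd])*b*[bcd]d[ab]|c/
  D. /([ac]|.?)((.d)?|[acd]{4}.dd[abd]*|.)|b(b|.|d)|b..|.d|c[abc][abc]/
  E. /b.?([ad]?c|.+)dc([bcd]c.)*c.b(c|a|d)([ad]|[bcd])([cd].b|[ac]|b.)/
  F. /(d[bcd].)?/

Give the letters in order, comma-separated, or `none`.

A → no match
B → no match
C → no match
D → match
E → no match — must start with "b"
F → no match

D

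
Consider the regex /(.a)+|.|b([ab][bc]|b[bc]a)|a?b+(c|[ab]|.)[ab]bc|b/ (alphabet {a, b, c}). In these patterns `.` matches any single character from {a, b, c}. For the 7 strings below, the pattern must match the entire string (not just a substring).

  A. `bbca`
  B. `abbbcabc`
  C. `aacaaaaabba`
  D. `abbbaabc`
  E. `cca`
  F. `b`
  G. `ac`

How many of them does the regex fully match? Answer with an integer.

4

A. `bbca` → match
B. `abbbcabc` → match
C. `aacaaaaabba` → no match
D. `abbbaabc` → match
E. `cca` → no match
F. `b` → match
G. `ac` → no match
Total matched: 4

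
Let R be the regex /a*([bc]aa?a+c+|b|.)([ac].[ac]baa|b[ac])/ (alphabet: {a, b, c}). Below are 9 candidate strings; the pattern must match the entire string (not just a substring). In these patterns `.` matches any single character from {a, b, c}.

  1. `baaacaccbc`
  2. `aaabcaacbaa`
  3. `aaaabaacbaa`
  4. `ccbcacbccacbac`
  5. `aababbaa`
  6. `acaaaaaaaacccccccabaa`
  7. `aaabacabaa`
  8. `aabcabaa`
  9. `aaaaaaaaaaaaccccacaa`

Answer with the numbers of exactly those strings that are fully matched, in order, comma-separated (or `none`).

3, 6, 7

1. `baaacaccbc` → no match
2. `aaabcaacbaa` → no match
3. `aaaabaacbaa` → match
4 → no match
5. `aababbaa` → no match
6 → match
7. `aaabacabaa` → match
8. `aabcabaa` → no match
9 → no match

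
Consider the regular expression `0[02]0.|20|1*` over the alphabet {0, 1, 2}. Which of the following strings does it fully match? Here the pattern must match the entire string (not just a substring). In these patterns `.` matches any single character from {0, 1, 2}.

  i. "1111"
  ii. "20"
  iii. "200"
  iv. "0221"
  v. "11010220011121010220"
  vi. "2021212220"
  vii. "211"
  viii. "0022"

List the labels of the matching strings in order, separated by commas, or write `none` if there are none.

i, ii

i → match
ii → match
iii → no match
iv → no match
v → no match
vi → no match
vii → no match
viii → no match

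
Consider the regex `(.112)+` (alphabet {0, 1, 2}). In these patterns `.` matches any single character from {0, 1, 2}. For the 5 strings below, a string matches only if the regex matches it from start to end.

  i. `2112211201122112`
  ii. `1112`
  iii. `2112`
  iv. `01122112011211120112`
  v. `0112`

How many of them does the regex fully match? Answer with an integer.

i → match
ii. `1112` → match
iii. `2112` → match
iv → match
v. `0112` → match
Total matched: 5

5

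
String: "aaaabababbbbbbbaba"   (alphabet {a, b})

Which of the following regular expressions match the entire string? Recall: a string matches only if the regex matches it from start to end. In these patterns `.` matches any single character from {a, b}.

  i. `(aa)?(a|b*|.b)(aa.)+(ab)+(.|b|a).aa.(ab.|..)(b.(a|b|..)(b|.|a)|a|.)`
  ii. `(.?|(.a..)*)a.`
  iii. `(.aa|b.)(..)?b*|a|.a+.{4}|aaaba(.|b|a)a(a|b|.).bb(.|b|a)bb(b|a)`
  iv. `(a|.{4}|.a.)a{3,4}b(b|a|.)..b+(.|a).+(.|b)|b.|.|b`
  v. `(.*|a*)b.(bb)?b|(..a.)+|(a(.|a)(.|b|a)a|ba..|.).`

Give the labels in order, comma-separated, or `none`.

i → no match
ii → no match
iii → no match
iv → match
v → no match

iv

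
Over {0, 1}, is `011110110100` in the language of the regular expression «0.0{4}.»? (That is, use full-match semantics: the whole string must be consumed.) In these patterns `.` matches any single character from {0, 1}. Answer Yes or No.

No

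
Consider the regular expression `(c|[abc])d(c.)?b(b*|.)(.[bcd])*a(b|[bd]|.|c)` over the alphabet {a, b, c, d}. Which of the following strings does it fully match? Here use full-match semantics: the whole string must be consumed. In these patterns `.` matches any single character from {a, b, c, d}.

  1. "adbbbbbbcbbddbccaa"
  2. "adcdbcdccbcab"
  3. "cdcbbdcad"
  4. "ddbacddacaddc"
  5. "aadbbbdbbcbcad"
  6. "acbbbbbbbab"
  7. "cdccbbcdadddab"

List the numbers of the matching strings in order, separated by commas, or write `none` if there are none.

1, 2, 3, 7

1 → match
2 → match
3 → match
4 → no match
5 → no match
6 → no match
7 → match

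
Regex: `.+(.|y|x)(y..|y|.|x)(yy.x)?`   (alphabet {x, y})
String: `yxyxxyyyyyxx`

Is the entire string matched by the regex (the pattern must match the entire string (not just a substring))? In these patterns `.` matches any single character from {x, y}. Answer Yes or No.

Yes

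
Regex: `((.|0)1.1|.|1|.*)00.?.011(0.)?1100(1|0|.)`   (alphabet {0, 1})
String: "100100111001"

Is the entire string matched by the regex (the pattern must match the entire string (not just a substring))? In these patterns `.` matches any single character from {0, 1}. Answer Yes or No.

No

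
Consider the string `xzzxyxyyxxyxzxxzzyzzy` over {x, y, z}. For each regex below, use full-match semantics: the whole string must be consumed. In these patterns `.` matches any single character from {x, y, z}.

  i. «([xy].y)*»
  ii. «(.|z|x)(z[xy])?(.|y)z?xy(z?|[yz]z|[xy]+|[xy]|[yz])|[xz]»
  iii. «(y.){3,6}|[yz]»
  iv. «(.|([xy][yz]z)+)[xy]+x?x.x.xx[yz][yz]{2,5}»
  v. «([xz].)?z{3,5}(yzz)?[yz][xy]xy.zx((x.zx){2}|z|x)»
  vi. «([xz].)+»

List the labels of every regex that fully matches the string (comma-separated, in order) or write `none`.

iv

i → no match
ii → no match
iii → no match
iv → match
v → no match
vi → no match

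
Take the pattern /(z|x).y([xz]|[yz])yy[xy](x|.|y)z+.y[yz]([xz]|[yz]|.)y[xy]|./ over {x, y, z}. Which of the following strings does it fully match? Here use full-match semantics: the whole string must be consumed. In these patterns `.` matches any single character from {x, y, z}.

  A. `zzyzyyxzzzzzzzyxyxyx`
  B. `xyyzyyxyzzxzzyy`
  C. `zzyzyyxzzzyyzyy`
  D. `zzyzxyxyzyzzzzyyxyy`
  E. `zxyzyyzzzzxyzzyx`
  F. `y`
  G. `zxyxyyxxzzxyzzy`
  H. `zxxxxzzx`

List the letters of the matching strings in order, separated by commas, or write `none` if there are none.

A → no match
B → no match
C → match
D → no match
E → no match
F → match
G → no match
H → no match

C, F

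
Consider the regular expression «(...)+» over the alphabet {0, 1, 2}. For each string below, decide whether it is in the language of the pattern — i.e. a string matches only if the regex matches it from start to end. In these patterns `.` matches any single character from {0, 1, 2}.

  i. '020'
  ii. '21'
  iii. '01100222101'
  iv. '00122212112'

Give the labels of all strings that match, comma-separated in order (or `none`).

i → match
ii → no match
iii → no match
iv → no match

i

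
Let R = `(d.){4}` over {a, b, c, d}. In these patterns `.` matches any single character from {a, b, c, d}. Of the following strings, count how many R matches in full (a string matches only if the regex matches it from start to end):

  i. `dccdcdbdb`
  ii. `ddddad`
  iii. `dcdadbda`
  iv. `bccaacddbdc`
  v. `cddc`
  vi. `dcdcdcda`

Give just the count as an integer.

i → no match
ii → no match
iii → match
iv → no match — must start with `d`
v → no match — must start with `d`
vi → match
Total matched: 2

2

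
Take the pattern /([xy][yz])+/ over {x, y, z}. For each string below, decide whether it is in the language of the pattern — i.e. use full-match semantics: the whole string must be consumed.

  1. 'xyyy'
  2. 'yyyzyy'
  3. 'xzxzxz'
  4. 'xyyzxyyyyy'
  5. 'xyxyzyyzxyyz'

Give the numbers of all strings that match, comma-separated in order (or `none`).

1. 'xyyy' → match
2. 'yyyzyy' → match
3. 'xzxzxz' → match
4. 'xyyzxyyyyy' → match
5. 'xyxyzyyzxyyz' → no match

1, 2, 3, 4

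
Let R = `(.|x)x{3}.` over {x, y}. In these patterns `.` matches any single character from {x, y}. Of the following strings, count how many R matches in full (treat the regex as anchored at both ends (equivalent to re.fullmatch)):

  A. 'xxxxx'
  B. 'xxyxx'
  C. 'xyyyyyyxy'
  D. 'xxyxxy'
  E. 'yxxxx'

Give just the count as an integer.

2

A → match
B → no match
C → no match
D → no match
E → match
Total matched: 2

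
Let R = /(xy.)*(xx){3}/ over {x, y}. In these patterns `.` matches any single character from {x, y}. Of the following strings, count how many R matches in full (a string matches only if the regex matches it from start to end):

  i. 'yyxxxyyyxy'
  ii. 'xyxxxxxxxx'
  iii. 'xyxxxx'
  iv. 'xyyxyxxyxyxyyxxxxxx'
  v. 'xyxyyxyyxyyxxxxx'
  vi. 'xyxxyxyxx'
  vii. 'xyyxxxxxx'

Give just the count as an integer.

1

i. 'yyxxxyyyxy' → no match — must end with 'xx'
ii. 'xyxxxxxxxx' → no match
iii. 'xyxxxx' → no match
iv → no match
v → no match
vi. 'xyxxyxyxx' → no match
vii. 'xyyxxxxxx' → match
Total matched: 1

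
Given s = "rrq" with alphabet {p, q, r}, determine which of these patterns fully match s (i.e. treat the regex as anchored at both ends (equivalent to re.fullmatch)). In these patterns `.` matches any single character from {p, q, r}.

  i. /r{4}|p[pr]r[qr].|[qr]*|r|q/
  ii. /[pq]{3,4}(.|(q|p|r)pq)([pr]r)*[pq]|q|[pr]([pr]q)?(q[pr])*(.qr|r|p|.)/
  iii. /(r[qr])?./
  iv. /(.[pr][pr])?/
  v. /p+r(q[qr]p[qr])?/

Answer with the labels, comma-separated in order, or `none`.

i → match
ii → no match
iii → match
iv → no match
v → no match — must start with "p"

i, iii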